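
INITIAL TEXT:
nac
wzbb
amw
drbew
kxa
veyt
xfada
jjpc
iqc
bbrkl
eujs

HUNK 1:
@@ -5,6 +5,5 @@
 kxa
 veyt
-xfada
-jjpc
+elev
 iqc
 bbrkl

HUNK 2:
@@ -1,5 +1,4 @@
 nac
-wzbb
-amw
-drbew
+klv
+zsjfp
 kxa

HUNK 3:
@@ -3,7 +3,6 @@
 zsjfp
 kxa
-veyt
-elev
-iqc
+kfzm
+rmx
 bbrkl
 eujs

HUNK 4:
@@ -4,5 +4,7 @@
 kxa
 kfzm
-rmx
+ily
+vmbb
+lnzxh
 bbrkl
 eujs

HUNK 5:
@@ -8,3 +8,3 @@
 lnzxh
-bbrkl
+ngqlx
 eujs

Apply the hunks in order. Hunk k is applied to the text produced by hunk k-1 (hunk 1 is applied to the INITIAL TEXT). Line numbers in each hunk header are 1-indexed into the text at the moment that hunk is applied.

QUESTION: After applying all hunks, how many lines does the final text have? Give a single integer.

Answer: 10

Derivation:
Hunk 1: at line 5 remove [xfada,jjpc] add [elev] -> 10 lines: nac wzbb amw drbew kxa veyt elev iqc bbrkl eujs
Hunk 2: at line 1 remove [wzbb,amw,drbew] add [klv,zsjfp] -> 9 lines: nac klv zsjfp kxa veyt elev iqc bbrkl eujs
Hunk 3: at line 3 remove [veyt,elev,iqc] add [kfzm,rmx] -> 8 lines: nac klv zsjfp kxa kfzm rmx bbrkl eujs
Hunk 4: at line 4 remove [rmx] add [ily,vmbb,lnzxh] -> 10 lines: nac klv zsjfp kxa kfzm ily vmbb lnzxh bbrkl eujs
Hunk 5: at line 8 remove [bbrkl] add [ngqlx] -> 10 lines: nac klv zsjfp kxa kfzm ily vmbb lnzxh ngqlx eujs
Final line count: 10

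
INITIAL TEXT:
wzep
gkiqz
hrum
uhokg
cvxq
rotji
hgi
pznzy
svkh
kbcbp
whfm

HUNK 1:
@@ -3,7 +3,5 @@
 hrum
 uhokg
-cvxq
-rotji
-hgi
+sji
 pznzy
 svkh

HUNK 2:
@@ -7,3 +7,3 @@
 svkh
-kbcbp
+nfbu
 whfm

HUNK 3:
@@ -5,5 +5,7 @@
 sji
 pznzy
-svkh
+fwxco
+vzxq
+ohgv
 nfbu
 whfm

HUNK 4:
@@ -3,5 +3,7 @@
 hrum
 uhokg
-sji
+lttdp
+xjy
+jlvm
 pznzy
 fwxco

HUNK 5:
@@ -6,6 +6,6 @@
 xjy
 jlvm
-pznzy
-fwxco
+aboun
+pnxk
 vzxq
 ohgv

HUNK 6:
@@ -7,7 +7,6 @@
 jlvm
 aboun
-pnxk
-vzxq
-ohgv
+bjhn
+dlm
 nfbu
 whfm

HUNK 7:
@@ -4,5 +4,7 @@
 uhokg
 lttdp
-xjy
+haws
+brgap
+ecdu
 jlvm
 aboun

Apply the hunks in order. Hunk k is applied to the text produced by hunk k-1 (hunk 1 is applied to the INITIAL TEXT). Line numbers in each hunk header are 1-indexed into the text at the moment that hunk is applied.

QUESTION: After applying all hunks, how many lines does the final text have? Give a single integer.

Hunk 1: at line 3 remove [cvxq,rotji,hgi] add [sji] -> 9 lines: wzep gkiqz hrum uhokg sji pznzy svkh kbcbp whfm
Hunk 2: at line 7 remove [kbcbp] add [nfbu] -> 9 lines: wzep gkiqz hrum uhokg sji pznzy svkh nfbu whfm
Hunk 3: at line 5 remove [svkh] add [fwxco,vzxq,ohgv] -> 11 lines: wzep gkiqz hrum uhokg sji pznzy fwxco vzxq ohgv nfbu whfm
Hunk 4: at line 3 remove [sji] add [lttdp,xjy,jlvm] -> 13 lines: wzep gkiqz hrum uhokg lttdp xjy jlvm pznzy fwxco vzxq ohgv nfbu whfm
Hunk 5: at line 6 remove [pznzy,fwxco] add [aboun,pnxk] -> 13 lines: wzep gkiqz hrum uhokg lttdp xjy jlvm aboun pnxk vzxq ohgv nfbu whfm
Hunk 6: at line 7 remove [pnxk,vzxq,ohgv] add [bjhn,dlm] -> 12 lines: wzep gkiqz hrum uhokg lttdp xjy jlvm aboun bjhn dlm nfbu whfm
Hunk 7: at line 4 remove [xjy] add [haws,brgap,ecdu] -> 14 lines: wzep gkiqz hrum uhokg lttdp haws brgap ecdu jlvm aboun bjhn dlm nfbu whfm
Final line count: 14

Answer: 14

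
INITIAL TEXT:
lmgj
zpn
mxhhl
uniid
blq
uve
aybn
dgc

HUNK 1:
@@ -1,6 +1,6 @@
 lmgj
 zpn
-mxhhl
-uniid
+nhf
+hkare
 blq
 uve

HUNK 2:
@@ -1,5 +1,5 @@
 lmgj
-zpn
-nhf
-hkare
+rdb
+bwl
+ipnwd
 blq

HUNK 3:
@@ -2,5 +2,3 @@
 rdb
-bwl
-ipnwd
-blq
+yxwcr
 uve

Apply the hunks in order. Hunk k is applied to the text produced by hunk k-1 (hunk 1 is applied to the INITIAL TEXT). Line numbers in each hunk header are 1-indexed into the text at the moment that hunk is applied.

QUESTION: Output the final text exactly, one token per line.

Hunk 1: at line 1 remove [mxhhl,uniid] add [nhf,hkare] -> 8 lines: lmgj zpn nhf hkare blq uve aybn dgc
Hunk 2: at line 1 remove [zpn,nhf,hkare] add [rdb,bwl,ipnwd] -> 8 lines: lmgj rdb bwl ipnwd blq uve aybn dgc
Hunk 3: at line 2 remove [bwl,ipnwd,blq] add [yxwcr] -> 6 lines: lmgj rdb yxwcr uve aybn dgc

Answer: lmgj
rdb
yxwcr
uve
aybn
dgc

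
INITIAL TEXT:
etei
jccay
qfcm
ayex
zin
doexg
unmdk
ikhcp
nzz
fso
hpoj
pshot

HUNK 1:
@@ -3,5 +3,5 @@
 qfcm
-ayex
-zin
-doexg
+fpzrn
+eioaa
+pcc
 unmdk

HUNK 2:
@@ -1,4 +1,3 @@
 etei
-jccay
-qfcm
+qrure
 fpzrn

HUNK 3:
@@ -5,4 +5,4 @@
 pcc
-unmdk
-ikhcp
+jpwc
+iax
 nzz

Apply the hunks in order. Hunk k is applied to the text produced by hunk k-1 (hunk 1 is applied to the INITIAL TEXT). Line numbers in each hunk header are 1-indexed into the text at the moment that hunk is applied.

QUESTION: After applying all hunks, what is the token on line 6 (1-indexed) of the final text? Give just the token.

Answer: jpwc

Derivation:
Hunk 1: at line 3 remove [ayex,zin,doexg] add [fpzrn,eioaa,pcc] -> 12 lines: etei jccay qfcm fpzrn eioaa pcc unmdk ikhcp nzz fso hpoj pshot
Hunk 2: at line 1 remove [jccay,qfcm] add [qrure] -> 11 lines: etei qrure fpzrn eioaa pcc unmdk ikhcp nzz fso hpoj pshot
Hunk 3: at line 5 remove [unmdk,ikhcp] add [jpwc,iax] -> 11 lines: etei qrure fpzrn eioaa pcc jpwc iax nzz fso hpoj pshot
Final line 6: jpwc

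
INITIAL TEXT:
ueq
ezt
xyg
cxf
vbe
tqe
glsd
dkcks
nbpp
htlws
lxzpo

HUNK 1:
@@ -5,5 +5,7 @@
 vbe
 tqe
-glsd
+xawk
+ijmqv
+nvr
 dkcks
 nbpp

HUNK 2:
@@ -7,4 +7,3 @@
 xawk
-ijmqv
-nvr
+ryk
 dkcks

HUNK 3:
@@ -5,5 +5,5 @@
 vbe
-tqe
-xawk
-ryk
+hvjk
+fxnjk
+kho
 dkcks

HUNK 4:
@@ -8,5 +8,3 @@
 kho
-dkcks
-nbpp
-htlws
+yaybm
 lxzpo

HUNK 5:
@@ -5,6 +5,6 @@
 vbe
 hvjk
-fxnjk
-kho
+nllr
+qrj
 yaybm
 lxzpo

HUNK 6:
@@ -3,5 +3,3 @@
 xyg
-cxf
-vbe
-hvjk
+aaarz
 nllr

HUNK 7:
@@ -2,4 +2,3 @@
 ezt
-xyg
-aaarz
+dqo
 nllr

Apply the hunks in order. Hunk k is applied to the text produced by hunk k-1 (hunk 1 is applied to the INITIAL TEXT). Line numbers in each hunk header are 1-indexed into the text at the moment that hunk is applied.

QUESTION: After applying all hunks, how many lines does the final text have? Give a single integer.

Answer: 7

Derivation:
Hunk 1: at line 5 remove [glsd] add [xawk,ijmqv,nvr] -> 13 lines: ueq ezt xyg cxf vbe tqe xawk ijmqv nvr dkcks nbpp htlws lxzpo
Hunk 2: at line 7 remove [ijmqv,nvr] add [ryk] -> 12 lines: ueq ezt xyg cxf vbe tqe xawk ryk dkcks nbpp htlws lxzpo
Hunk 3: at line 5 remove [tqe,xawk,ryk] add [hvjk,fxnjk,kho] -> 12 lines: ueq ezt xyg cxf vbe hvjk fxnjk kho dkcks nbpp htlws lxzpo
Hunk 4: at line 8 remove [dkcks,nbpp,htlws] add [yaybm] -> 10 lines: ueq ezt xyg cxf vbe hvjk fxnjk kho yaybm lxzpo
Hunk 5: at line 5 remove [fxnjk,kho] add [nllr,qrj] -> 10 lines: ueq ezt xyg cxf vbe hvjk nllr qrj yaybm lxzpo
Hunk 6: at line 3 remove [cxf,vbe,hvjk] add [aaarz] -> 8 lines: ueq ezt xyg aaarz nllr qrj yaybm lxzpo
Hunk 7: at line 2 remove [xyg,aaarz] add [dqo] -> 7 lines: ueq ezt dqo nllr qrj yaybm lxzpo
Final line count: 7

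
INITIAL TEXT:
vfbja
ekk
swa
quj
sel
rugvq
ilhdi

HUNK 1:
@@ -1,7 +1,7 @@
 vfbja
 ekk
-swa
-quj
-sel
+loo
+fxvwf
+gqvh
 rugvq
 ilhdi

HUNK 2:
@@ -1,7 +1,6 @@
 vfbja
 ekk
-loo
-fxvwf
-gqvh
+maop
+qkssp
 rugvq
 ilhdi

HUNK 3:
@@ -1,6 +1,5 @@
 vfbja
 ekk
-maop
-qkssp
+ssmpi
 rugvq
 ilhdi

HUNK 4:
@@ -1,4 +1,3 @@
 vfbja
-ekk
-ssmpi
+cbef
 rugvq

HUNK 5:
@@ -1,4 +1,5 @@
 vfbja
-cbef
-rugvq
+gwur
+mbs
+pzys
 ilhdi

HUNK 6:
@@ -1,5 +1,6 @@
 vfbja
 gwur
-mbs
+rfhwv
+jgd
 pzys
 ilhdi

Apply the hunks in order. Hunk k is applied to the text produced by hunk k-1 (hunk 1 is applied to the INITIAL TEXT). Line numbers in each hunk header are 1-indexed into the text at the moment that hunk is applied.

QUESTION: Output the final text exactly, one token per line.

Answer: vfbja
gwur
rfhwv
jgd
pzys
ilhdi

Derivation:
Hunk 1: at line 1 remove [swa,quj,sel] add [loo,fxvwf,gqvh] -> 7 lines: vfbja ekk loo fxvwf gqvh rugvq ilhdi
Hunk 2: at line 1 remove [loo,fxvwf,gqvh] add [maop,qkssp] -> 6 lines: vfbja ekk maop qkssp rugvq ilhdi
Hunk 3: at line 1 remove [maop,qkssp] add [ssmpi] -> 5 lines: vfbja ekk ssmpi rugvq ilhdi
Hunk 4: at line 1 remove [ekk,ssmpi] add [cbef] -> 4 lines: vfbja cbef rugvq ilhdi
Hunk 5: at line 1 remove [cbef,rugvq] add [gwur,mbs,pzys] -> 5 lines: vfbja gwur mbs pzys ilhdi
Hunk 6: at line 1 remove [mbs] add [rfhwv,jgd] -> 6 lines: vfbja gwur rfhwv jgd pzys ilhdi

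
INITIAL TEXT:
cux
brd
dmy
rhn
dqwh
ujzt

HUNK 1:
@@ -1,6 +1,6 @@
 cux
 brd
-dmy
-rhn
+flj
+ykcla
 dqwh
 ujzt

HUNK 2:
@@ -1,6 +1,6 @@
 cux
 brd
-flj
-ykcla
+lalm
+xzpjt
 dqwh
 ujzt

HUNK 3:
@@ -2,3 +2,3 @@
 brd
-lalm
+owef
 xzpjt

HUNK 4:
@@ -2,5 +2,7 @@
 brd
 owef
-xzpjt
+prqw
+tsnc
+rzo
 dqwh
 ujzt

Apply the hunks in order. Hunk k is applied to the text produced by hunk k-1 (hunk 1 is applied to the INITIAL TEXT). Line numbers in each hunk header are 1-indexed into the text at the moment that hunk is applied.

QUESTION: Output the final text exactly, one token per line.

Hunk 1: at line 1 remove [dmy,rhn] add [flj,ykcla] -> 6 lines: cux brd flj ykcla dqwh ujzt
Hunk 2: at line 1 remove [flj,ykcla] add [lalm,xzpjt] -> 6 lines: cux brd lalm xzpjt dqwh ujzt
Hunk 3: at line 2 remove [lalm] add [owef] -> 6 lines: cux brd owef xzpjt dqwh ujzt
Hunk 4: at line 2 remove [xzpjt] add [prqw,tsnc,rzo] -> 8 lines: cux brd owef prqw tsnc rzo dqwh ujzt

Answer: cux
brd
owef
prqw
tsnc
rzo
dqwh
ujzt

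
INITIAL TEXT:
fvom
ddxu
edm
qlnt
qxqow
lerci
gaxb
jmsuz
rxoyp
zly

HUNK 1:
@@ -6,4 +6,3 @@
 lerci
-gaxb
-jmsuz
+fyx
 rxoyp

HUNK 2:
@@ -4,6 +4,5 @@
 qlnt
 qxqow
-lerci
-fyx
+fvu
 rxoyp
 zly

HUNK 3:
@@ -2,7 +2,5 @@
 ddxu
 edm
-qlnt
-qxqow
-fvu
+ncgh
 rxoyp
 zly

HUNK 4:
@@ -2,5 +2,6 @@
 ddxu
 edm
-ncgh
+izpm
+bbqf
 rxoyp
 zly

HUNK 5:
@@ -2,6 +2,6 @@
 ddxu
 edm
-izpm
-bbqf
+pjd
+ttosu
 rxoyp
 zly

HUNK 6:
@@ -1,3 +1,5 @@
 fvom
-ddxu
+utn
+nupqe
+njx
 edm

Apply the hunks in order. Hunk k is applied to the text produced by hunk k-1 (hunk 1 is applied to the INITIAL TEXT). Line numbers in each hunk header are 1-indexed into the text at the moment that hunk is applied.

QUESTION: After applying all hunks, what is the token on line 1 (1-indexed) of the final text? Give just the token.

Hunk 1: at line 6 remove [gaxb,jmsuz] add [fyx] -> 9 lines: fvom ddxu edm qlnt qxqow lerci fyx rxoyp zly
Hunk 2: at line 4 remove [lerci,fyx] add [fvu] -> 8 lines: fvom ddxu edm qlnt qxqow fvu rxoyp zly
Hunk 3: at line 2 remove [qlnt,qxqow,fvu] add [ncgh] -> 6 lines: fvom ddxu edm ncgh rxoyp zly
Hunk 4: at line 2 remove [ncgh] add [izpm,bbqf] -> 7 lines: fvom ddxu edm izpm bbqf rxoyp zly
Hunk 5: at line 2 remove [izpm,bbqf] add [pjd,ttosu] -> 7 lines: fvom ddxu edm pjd ttosu rxoyp zly
Hunk 6: at line 1 remove [ddxu] add [utn,nupqe,njx] -> 9 lines: fvom utn nupqe njx edm pjd ttosu rxoyp zly
Final line 1: fvom

Answer: fvom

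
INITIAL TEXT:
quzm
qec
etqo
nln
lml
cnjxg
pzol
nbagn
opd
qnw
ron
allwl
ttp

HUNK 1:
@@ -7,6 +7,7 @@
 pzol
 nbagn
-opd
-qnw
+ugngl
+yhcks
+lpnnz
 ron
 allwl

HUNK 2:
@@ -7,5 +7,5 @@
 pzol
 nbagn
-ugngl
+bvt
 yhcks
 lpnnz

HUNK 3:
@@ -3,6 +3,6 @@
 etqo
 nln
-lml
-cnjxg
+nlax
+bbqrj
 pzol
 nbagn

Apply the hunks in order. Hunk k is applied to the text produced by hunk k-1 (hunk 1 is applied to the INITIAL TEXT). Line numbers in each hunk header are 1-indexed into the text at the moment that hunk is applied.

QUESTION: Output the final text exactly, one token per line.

Answer: quzm
qec
etqo
nln
nlax
bbqrj
pzol
nbagn
bvt
yhcks
lpnnz
ron
allwl
ttp

Derivation:
Hunk 1: at line 7 remove [opd,qnw] add [ugngl,yhcks,lpnnz] -> 14 lines: quzm qec etqo nln lml cnjxg pzol nbagn ugngl yhcks lpnnz ron allwl ttp
Hunk 2: at line 7 remove [ugngl] add [bvt] -> 14 lines: quzm qec etqo nln lml cnjxg pzol nbagn bvt yhcks lpnnz ron allwl ttp
Hunk 3: at line 3 remove [lml,cnjxg] add [nlax,bbqrj] -> 14 lines: quzm qec etqo nln nlax bbqrj pzol nbagn bvt yhcks lpnnz ron allwl ttp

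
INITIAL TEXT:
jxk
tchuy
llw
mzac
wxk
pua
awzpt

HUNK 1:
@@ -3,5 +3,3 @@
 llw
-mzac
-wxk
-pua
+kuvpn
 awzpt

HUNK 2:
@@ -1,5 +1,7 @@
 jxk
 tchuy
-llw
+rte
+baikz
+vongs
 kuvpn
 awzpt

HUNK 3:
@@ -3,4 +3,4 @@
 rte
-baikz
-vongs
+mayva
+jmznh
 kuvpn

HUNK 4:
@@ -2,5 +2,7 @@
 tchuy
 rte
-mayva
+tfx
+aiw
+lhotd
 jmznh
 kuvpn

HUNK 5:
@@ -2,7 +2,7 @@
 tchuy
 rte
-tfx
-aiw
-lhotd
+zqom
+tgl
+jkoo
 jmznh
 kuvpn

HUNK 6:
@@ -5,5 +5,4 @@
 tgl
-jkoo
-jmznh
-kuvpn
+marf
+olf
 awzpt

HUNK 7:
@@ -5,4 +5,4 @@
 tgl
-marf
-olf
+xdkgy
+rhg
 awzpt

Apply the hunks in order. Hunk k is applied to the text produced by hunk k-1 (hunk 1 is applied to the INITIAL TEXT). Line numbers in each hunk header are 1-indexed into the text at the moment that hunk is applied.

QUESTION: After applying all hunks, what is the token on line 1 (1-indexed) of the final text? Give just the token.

Hunk 1: at line 3 remove [mzac,wxk,pua] add [kuvpn] -> 5 lines: jxk tchuy llw kuvpn awzpt
Hunk 2: at line 1 remove [llw] add [rte,baikz,vongs] -> 7 lines: jxk tchuy rte baikz vongs kuvpn awzpt
Hunk 3: at line 3 remove [baikz,vongs] add [mayva,jmznh] -> 7 lines: jxk tchuy rte mayva jmznh kuvpn awzpt
Hunk 4: at line 2 remove [mayva] add [tfx,aiw,lhotd] -> 9 lines: jxk tchuy rte tfx aiw lhotd jmznh kuvpn awzpt
Hunk 5: at line 2 remove [tfx,aiw,lhotd] add [zqom,tgl,jkoo] -> 9 lines: jxk tchuy rte zqom tgl jkoo jmznh kuvpn awzpt
Hunk 6: at line 5 remove [jkoo,jmznh,kuvpn] add [marf,olf] -> 8 lines: jxk tchuy rte zqom tgl marf olf awzpt
Hunk 7: at line 5 remove [marf,olf] add [xdkgy,rhg] -> 8 lines: jxk tchuy rte zqom tgl xdkgy rhg awzpt
Final line 1: jxk

Answer: jxk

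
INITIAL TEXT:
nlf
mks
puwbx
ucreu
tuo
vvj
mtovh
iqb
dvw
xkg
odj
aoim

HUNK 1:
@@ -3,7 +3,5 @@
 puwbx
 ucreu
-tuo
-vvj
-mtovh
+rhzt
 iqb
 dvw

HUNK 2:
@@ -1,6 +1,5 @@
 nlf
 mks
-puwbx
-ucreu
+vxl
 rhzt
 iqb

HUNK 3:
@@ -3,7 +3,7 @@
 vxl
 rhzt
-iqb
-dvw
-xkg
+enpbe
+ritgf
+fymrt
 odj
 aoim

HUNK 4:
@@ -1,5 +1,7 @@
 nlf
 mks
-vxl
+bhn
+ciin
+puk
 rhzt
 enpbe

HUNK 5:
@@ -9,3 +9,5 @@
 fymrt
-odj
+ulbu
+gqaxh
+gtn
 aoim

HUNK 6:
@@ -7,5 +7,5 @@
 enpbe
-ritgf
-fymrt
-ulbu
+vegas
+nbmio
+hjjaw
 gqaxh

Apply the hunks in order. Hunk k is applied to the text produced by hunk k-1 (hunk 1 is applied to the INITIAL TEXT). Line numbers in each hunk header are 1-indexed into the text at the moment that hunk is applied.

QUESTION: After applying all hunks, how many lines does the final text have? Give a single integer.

Answer: 13

Derivation:
Hunk 1: at line 3 remove [tuo,vvj,mtovh] add [rhzt] -> 10 lines: nlf mks puwbx ucreu rhzt iqb dvw xkg odj aoim
Hunk 2: at line 1 remove [puwbx,ucreu] add [vxl] -> 9 lines: nlf mks vxl rhzt iqb dvw xkg odj aoim
Hunk 3: at line 3 remove [iqb,dvw,xkg] add [enpbe,ritgf,fymrt] -> 9 lines: nlf mks vxl rhzt enpbe ritgf fymrt odj aoim
Hunk 4: at line 1 remove [vxl] add [bhn,ciin,puk] -> 11 lines: nlf mks bhn ciin puk rhzt enpbe ritgf fymrt odj aoim
Hunk 5: at line 9 remove [odj] add [ulbu,gqaxh,gtn] -> 13 lines: nlf mks bhn ciin puk rhzt enpbe ritgf fymrt ulbu gqaxh gtn aoim
Hunk 6: at line 7 remove [ritgf,fymrt,ulbu] add [vegas,nbmio,hjjaw] -> 13 lines: nlf mks bhn ciin puk rhzt enpbe vegas nbmio hjjaw gqaxh gtn aoim
Final line count: 13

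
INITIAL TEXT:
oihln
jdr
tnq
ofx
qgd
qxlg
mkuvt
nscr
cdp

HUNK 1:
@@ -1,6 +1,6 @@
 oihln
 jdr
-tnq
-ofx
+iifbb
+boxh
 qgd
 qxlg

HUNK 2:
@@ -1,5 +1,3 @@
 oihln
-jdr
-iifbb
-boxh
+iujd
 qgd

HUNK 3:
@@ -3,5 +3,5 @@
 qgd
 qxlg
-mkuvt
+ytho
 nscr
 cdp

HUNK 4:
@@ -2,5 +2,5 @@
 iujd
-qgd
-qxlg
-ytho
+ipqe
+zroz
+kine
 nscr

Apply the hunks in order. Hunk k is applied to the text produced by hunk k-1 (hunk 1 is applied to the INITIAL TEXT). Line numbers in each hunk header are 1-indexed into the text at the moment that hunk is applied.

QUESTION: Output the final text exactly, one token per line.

Answer: oihln
iujd
ipqe
zroz
kine
nscr
cdp

Derivation:
Hunk 1: at line 1 remove [tnq,ofx] add [iifbb,boxh] -> 9 lines: oihln jdr iifbb boxh qgd qxlg mkuvt nscr cdp
Hunk 2: at line 1 remove [jdr,iifbb,boxh] add [iujd] -> 7 lines: oihln iujd qgd qxlg mkuvt nscr cdp
Hunk 3: at line 3 remove [mkuvt] add [ytho] -> 7 lines: oihln iujd qgd qxlg ytho nscr cdp
Hunk 4: at line 2 remove [qgd,qxlg,ytho] add [ipqe,zroz,kine] -> 7 lines: oihln iujd ipqe zroz kine nscr cdp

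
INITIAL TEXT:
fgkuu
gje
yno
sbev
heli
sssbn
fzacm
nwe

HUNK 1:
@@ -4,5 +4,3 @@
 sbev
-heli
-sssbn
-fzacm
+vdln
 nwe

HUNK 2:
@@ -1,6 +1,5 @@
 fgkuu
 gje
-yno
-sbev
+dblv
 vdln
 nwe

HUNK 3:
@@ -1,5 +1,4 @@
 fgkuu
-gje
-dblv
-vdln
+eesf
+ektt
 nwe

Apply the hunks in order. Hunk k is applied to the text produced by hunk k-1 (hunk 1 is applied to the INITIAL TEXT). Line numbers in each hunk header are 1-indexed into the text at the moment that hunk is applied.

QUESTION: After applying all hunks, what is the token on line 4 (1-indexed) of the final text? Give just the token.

Hunk 1: at line 4 remove [heli,sssbn,fzacm] add [vdln] -> 6 lines: fgkuu gje yno sbev vdln nwe
Hunk 2: at line 1 remove [yno,sbev] add [dblv] -> 5 lines: fgkuu gje dblv vdln nwe
Hunk 3: at line 1 remove [gje,dblv,vdln] add [eesf,ektt] -> 4 lines: fgkuu eesf ektt nwe
Final line 4: nwe

Answer: nwe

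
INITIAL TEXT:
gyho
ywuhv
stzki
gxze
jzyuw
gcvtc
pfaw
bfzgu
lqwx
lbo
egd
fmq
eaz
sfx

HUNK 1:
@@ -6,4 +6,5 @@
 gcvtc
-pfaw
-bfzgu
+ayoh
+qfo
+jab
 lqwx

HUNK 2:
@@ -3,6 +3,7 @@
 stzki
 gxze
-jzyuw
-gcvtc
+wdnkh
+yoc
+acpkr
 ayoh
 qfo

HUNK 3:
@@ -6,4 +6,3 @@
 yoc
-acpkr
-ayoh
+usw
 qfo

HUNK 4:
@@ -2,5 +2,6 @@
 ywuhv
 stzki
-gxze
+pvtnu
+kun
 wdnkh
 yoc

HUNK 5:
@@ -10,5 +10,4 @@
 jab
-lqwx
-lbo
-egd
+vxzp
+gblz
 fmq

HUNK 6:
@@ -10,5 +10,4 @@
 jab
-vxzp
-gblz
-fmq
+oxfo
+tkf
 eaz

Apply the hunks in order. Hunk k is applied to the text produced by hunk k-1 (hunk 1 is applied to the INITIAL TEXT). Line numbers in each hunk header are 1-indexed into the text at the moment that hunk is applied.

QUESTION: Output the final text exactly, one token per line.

Hunk 1: at line 6 remove [pfaw,bfzgu] add [ayoh,qfo,jab] -> 15 lines: gyho ywuhv stzki gxze jzyuw gcvtc ayoh qfo jab lqwx lbo egd fmq eaz sfx
Hunk 2: at line 3 remove [jzyuw,gcvtc] add [wdnkh,yoc,acpkr] -> 16 lines: gyho ywuhv stzki gxze wdnkh yoc acpkr ayoh qfo jab lqwx lbo egd fmq eaz sfx
Hunk 3: at line 6 remove [acpkr,ayoh] add [usw] -> 15 lines: gyho ywuhv stzki gxze wdnkh yoc usw qfo jab lqwx lbo egd fmq eaz sfx
Hunk 4: at line 2 remove [gxze] add [pvtnu,kun] -> 16 lines: gyho ywuhv stzki pvtnu kun wdnkh yoc usw qfo jab lqwx lbo egd fmq eaz sfx
Hunk 5: at line 10 remove [lqwx,lbo,egd] add [vxzp,gblz] -> 15 lines: gyho ywuhv stzki pvtnu kun wdnkh yoc usw qfo jab vxzp gblz fmq eaz sfx
Hunk 6: at line 10 remove [vxzp,gblz,fmq] add [oxfo,tkf] -> 14 lines: gyho ywuhv stzki pvtnu kun wdnkh yoc usw qfo jab oxfo tkf eaz sfx

Answer: gyho
ywuhv
stzki
pvtnu
kun
wdnkh
yoc
usw
qfo
jab
oxfo
tkf
eaz
sfx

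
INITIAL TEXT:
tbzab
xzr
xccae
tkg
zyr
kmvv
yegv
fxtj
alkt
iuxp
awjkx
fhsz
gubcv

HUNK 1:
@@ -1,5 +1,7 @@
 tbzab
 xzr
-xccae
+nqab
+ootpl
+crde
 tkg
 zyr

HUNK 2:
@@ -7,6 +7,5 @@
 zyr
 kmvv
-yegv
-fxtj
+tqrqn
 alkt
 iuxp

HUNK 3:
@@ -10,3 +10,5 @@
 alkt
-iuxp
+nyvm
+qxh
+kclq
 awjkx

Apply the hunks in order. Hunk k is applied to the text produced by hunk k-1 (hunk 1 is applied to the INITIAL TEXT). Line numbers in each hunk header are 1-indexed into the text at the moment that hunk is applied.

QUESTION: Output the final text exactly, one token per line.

Answer: tbzab
xzr
nqab
ootpl
crde
tkg
zyr
kmvv
tqrqn
alkt
nyvm
qxh
kclq
awjkx
fhsz
gubcv

Derivation:
Hunk 1: at line 1 remove [xccae] add [nqab,ootpl,crde] -> 15 lines: tbzab xzr nqab ootpl crde tkg zyr kmvv yegv fxtj alkt iuxp awjkx fhsz gubcv
Hunk 2: at line 7 remove [yegv,fxtj] add [tqrqn] -> 14 lines: tbzab xzr nqab ootpl crde tkg zyr kmvv tqrqn alkt iuxp awjkx fhsz gubcv
Hunk 3: at line 10 remove [iuxp] add [nyvm,qxh,kclq] -> 16 lines: tbzab xzr nqab ootpl crde tkg zyr kmvv tqrqn alkt nyvm qxh kclq awjkx fhsz gubcv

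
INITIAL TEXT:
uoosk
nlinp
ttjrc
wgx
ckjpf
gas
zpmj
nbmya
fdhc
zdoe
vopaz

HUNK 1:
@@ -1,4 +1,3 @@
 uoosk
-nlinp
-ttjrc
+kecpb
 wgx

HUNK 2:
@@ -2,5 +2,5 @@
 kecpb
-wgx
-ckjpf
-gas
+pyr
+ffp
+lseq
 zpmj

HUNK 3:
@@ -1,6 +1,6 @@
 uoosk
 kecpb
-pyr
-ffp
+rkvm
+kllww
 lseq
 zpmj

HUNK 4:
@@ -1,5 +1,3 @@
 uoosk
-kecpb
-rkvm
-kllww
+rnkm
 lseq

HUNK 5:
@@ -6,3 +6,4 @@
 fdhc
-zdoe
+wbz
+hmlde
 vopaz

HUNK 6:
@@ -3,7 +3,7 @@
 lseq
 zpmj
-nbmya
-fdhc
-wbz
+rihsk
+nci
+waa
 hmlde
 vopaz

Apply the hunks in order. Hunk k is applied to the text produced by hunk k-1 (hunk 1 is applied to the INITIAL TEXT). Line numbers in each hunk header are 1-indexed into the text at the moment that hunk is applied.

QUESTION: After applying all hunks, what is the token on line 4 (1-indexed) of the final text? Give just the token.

Hunk 1: at line 1 remove [nlinp,ttjrc] add [kecpb] -> 10 lines: uoosk kecpb wgx ckjpf gas zpmj nbmya fdhc zdoe vopaz
Hunk 2: at line 2 remove [wgx,ckjpf,gas] add [pyr,ffp,lseq] -> 10 lines: uoosk kecpb pyr ffp lseq zpmj nbmya fdhc zdoe vopaz
Hunk 3: at line 1 remove [pyr,ffp] add [rkvm,kllww] -> 10 lines: uoosk kecpb rkvm kllww lseq zpmj nbmya fdhc zdoe vopaz
Hunk 4: at line 1 remove [kecpb,rkvm,kllww] add [rnkm] -> 8 lines: uoosk rnkm lseq zpmj nbmya fdhc zdoe vopaz
Hunk 5: at line 6 remove [zdoe] add [wbz,hmlde] -> 9 lines: uoosk rnkm lseq zpmj nbmya fdhc wbz hmlde vopaz
Hunk 6: at line 3 remove [nbmya,fdhc,wbz] add [rihsk,nci,waa] -> 9 lines: uoosk rnkm lseq zpmj rihsk nci waa hmlde vopaz
Final line 4: zpmj

Answer: zpmj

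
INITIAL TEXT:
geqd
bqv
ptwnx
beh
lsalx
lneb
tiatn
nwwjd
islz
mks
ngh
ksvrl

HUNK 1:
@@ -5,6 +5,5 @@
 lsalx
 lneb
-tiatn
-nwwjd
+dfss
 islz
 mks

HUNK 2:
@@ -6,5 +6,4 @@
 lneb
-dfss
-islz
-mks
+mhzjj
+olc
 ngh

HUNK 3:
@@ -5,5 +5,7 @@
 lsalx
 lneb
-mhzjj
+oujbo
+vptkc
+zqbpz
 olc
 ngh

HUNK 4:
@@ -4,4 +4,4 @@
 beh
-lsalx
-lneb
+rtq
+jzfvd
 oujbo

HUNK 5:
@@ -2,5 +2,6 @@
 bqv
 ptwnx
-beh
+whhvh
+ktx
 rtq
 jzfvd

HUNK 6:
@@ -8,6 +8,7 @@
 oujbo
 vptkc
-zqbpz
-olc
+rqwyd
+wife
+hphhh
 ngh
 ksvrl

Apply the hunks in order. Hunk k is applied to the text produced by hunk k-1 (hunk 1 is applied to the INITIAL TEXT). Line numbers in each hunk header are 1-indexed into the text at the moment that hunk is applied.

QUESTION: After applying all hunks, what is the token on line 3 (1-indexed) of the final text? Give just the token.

Answer: ptwnx

Derivation:
Hunk 1: at line 5 remove [tiatn,nwwjd] add [dfss] -> 11 lines: geqd bqv ptwnx beh lsalx lneb dfss islz mks ngh ksvrl
Hunk 2: at line 6 remove [dfss,islz,mks] add [mhzjj,olc] -> 10 lines: geqd bqv ptwnx beh lsalx lneb mhzjj olc ngh ksvrl
Hunk 3: at line 5 remove [mhzjj] add [oujbo,vptkc,zqbpz] -> 12 lines: geqd bqv ptwnx beh lsalx lneb oujbo vptkc zqbpz olc ngh ksvrl
Hunk 4: at line 4 remove [lsalx,lneb] add [rtq,jzfvd] -> 12 lines: geqd bqv ptwnx beh rtq jzfvd oujbo vptkc zqbpz olc ngh ksvrl
Hunk 5: at line 2 remove [beh] add [whhvh,ktx] -> 13 lines: geqd bqv ptwnx whhvh ktx rtq jzfvd oujbo vptkc zqbpz olc ngh ksvrl
Hunk 6: at line 8 remove [zqbpz,olc] add [rqwyd,wife,hphhh] -> 14 lines: geqd bqv ptwnx whhvh ktx rtq jzfvd oujbo vptkc rqwyd wife hphhh ngh ksvrl
Final line 3: ptwnx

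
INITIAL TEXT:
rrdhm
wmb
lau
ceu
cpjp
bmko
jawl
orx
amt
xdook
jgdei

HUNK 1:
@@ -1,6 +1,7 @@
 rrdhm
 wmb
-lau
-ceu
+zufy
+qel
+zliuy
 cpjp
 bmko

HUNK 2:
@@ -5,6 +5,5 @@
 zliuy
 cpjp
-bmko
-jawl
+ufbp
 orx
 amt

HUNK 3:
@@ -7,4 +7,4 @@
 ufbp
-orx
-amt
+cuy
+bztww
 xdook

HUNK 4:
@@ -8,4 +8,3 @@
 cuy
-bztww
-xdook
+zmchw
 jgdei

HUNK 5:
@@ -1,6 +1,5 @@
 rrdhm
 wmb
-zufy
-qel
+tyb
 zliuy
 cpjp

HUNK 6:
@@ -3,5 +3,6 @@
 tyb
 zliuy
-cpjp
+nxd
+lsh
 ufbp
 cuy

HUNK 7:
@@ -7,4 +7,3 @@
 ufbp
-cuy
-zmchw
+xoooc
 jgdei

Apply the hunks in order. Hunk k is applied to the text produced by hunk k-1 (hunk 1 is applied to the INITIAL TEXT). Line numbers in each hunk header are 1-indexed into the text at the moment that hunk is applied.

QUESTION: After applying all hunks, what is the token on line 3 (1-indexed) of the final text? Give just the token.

Hunk 1: at line 1 remove [lau,ceu] add [zufy,qel,zliuy] -> 12 lines: rrdhm wmb zufy qel zliuy cpjp bmko jawl orx amt xdook jgdei
Hunk 2: at line 5 remove [bmko,jawl] add [ufbp] -> 11 lines: rrdhm wmb zufy qel zliuy cpjp ufbp orx amt xdook jgdei
Hunk 3: at line 7 remove [orx,amt] add [cuy,bztww] -> 11 lines: rrdhm wmb zufy qel zliuy cpjp ufbp cuy bztww xdook jgdei
Hunk 4: at line 8 remove [bztww,xdook] add [zmchw] -> 10 lines: rrdhm wmb zufy qel zliuy cpjp ufbp cuy zmchw jgdei
Hunk 5: at line 1 remove [zufy,qel] add [tyb] -> 9 lines: rrdhm wmb tyb zliuy cpjp ufbp cuy zmchw jgdei
Hunk 6: at line 3 remove [cpjp] add [nxd,lsh] -> 10 lines: rrdhm wmb tyb zliuy nxd lsh ufbp cuy zmchw jgdei
Hunk 7: at line 7 remove [cuy,zmchw] add [xoooc] -> 9 lines: rrdhm wmb tyb zliuy nxd lsh ufbp xoooc jgdei
Final line 3: tyb

Answer: tyb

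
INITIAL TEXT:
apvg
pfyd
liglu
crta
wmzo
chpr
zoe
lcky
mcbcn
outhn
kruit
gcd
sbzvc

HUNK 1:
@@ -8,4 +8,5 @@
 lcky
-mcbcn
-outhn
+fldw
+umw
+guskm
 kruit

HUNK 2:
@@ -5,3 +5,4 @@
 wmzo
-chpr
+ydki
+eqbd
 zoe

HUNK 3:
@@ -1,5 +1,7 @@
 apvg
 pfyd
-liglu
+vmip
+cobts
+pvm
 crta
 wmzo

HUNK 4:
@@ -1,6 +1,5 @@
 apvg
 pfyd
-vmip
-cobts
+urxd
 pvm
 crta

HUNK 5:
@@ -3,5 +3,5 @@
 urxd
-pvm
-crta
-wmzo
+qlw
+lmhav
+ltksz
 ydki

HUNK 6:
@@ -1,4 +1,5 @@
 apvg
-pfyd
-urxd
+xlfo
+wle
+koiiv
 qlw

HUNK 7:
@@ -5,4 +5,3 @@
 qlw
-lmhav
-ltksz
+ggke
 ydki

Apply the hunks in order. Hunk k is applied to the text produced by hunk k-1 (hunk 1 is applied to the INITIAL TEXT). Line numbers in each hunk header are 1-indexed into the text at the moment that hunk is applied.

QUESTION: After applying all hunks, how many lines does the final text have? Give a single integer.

Answer: 16

Derivation:
Hunk 1: at line 8 remove [mcbcn,outhn] add [fldw,umw,guskm] -> 14 lines: apvg pfyd liglu crta wmzo chpr zoe lcky fldw umw guskm kruit gcd sbzvc
Hunk 2: at line 5 remove [chpr] add [ydki,eqbd] -> 15 lines: apvg pfyd liglu crta wmzo ydki eqbd zoe lcky fldw umw guskm kruit gcd sbzvc
Hunk 3: at line 1 remove [liglu] add [vmip,cobts,pvm] -> 17 lines: apvg pfyd vmip cobts pvm crta wmzo ydki eqbd zoe lcky fldw umw guskm kruit gcd sbzvc
Hunk 4: at line 1 remove [vmip,cobts] add [urxd] -> 16 lines: apvg pfyd urxd pvm crta wmzo ydki eqbd zoe lcky fldw umw guskm kruit gcd sbzvc
Hunk 5: at line 3 remove [pvm,crta,wmzo] add [qlw,lmhav,ltksz] -> 16 lines: apvg pfyd urxd qlw lmhav ltksz ydki eqbd zoe lcky fldw umw guskm kruit gcd sbzvc
Hunk 6: at line 1 remove [pfyd,urxd] add [xlfo,wle,koiiv] -> 17 lines: apvg xlfo wle koiiv qlw lmhav ltksz ydki eqbd zoe lcky fldw umw guskm kruit gcd sbzvc
Hunk 7: at line 5 remove [lmhav,ltksz] add [ggke] -> 16 lines: apvg xlfo wle koiiv qlw ggke ydki eqbd zoe lcky fldw umw guskm kruit gcd sbzvc
Final line count: 16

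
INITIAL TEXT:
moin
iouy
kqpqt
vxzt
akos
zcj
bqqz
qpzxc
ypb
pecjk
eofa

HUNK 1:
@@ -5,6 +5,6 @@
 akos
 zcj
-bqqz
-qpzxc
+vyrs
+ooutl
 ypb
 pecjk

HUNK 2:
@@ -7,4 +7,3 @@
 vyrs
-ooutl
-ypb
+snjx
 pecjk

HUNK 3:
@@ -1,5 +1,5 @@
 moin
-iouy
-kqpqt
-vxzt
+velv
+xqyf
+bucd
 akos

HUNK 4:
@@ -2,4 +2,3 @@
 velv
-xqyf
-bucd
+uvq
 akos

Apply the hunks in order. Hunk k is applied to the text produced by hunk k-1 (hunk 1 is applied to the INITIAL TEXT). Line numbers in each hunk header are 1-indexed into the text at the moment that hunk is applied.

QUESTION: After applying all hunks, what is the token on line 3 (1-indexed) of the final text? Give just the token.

Answer: uvq

Derivation:
Hunk 1: at line 5 remove [bqqz,qpzxc] add [vyrs,ooutl] -> 11 lines: moin iouy kqpqt vxzt akos zcj vyrs ooutl ypb pecjk eofa
Hunk 2: at line 7 remove [ooutl,ypb] add [snjx] -> 10 lines: moin iouy kqpqt vxzt akos zcj vyrs snjx pecjk eofa
Hunk 3: at line 1 remove [iouy,kqpqt,vxzt] add [velv,xqyf,bucd] -> 10 lines: moin velv xqyf bucd akos zcj vyrs snjx pecjk eofa
Hunk 4: at line 2 remove [xqyf,bucd] add [uvq] -> 9 lines: moin velv uvq akos zcj vyrs snjx pecjk eofa
Final line 3: uvq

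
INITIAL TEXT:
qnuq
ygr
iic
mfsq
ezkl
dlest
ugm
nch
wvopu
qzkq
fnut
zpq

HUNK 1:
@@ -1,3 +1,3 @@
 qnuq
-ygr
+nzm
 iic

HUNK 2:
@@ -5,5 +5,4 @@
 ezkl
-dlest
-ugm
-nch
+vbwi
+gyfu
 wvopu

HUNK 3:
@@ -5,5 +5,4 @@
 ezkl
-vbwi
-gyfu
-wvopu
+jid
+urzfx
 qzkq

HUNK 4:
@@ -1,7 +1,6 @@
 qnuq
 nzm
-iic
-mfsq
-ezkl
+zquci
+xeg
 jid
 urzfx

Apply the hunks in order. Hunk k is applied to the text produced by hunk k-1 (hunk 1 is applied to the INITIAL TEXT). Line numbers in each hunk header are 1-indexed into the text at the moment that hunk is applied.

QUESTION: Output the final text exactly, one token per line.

Hunk 1: at line 1 remove [ygr] add [nzm] -> 12 lines: qnuq nzm iic mfsq ezkl dlest ugm nch wvopu qzkq fnut zpq
Hunk 2: at line 5 remove [dlest,ugm,nch] add [vbwi,gyfu] -> 11 lines: qnuq nzm iic mfsq ezkl vbwi gyfu wvopu qzkq fnut zpq
Hunk 3: at line 5 remove [vbwi,gyfu,wvopu] add [jid,urzfx] -> 10 lines: qnuq nzm iic mfsq ezkl jid urzfx qzkq fnut zpq
Hunk 4: at line 1 remove [iic,mfsq,ezkl] add [zquci,xeg] -> 9 lines: qnuq nzm zquci xeg jid urzfx qzkq fnut zpq

Answer: qnuq
nzm
zquci
xeg
jid
urzfx
qzkq
fnut
zpq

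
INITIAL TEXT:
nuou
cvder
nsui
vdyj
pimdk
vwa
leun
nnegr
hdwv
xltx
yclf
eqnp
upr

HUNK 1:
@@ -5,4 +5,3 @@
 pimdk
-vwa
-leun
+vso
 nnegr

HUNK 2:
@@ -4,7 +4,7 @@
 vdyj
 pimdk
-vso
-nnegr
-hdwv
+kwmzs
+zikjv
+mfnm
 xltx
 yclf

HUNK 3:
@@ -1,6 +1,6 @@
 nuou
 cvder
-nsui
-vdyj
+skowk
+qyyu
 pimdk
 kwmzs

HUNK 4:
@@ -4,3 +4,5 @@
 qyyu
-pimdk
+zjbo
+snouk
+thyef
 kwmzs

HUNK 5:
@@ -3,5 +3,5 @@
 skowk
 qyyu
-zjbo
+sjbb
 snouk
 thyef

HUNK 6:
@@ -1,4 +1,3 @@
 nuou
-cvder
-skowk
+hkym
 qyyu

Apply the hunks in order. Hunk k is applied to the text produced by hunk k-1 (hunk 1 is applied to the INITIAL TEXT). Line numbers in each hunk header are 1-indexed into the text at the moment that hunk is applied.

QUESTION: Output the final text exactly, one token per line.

Hunk 1: at line 5 remove [vwa,leun] add [vso] -> 12 lines: nuou cvder nsui vdyj pimdk vso nnegr hdwv xltx yclf eqnp upr
Hunk 2: at line 4 remove [vso,nnegr,hdwv] add [kwmzs,zikjv,mfnm] -> 12 lines: nuou cvder nsui vdyj pimdk kwmzs zikjv mfnm xltx yclf eqnp upr
Hunk 3: at line 1 remove [nsui,vdyj] add [skowk,qyyu] -> 12 lines: nuou cvder skowk qyyu pimdk kwmzs zikjv mfnm xltx yclf eqnp upr
Hunk 4: at line 4 remove [pimdk] add [zjbo,snouk,thyef] -> 14 lines: nuou cvder skowk qyyu zjbo snouk thyef kwmzs zikjv mfnm xltx yclf eqnp upr
Hunk 5: at line 3 remove [zjbo] add [sjbb] -> 14 lines: nuou cvder skowk qyyu sjbb snouk thyef kwmzs zikjv mfnm xltx yclf eqnp upr
Hunk 6: at line 1 remove [cvder,skowk] add [hkym] -> 13 lines: nuou hkym qyyu sjbb snouk thyef kwmzs zikjv mfnm xltx yclf eqnp upr

Answer: nuou
hkym
qyyu
sjbb
snouk
thyef
kwmzs
zikjv
mfnm
xltx
yclf
eqnp
upr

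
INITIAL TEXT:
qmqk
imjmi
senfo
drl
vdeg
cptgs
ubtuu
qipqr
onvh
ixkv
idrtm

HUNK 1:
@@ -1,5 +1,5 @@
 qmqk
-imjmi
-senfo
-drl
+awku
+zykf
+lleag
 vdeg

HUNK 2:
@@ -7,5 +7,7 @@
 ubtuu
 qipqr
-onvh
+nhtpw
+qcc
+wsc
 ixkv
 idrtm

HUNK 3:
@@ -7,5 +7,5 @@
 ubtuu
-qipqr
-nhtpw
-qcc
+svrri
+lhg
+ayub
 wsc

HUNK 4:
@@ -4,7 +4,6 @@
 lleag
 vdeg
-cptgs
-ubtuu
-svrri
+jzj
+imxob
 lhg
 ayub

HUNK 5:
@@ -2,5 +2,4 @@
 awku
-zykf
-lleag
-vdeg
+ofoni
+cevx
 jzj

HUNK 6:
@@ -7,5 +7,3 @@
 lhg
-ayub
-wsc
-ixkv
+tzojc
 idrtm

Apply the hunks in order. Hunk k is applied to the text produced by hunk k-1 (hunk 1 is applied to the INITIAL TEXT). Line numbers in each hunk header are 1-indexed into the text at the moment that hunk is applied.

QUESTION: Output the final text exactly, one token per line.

Hunk 1: at line 1 remove [imjmi,senfo,drl] add [awku,zykf,lleag] -> 11 lines: qmqk awku zykf lleag vdeg cptgs ubtuu qipqr onvh ixkv idrtm
Hunk 2: at line 7 remove [onvh] add [nhtpw,qcc,wsc] -> 13 lines: qmqk awku zykf lleag vdeg cptgs ubtuu qipqr nhtpw qcc wsc ixkv idrtm
Hunk 3: at line 7 remove [qipqr,nhtpw,qcc] add [svrri,lhg,ayub] -> 13 lines: qmqk awku zykf lleag vdeg cptgs ubtuu svrri lhg ayub wsc ixkv idrtm
Hunk 4: at line 4 remove [cptgs,ubtuu,svrri] add [jzj,imxob] -> 12 lines: qmqk awku zykf lleag vdeg jzj imxob lhg ayub wsc ixkv idrtm
Hunk 5: at line 2 remove [zykf,lleag,vdeg] add [ofoni,cevx] -> 11 lines: qmqk awku ofoni cevx jzj imxob lhg ayub wsc ixkv idrtm
Hunk 6: at line 7 remove [ayub,wsc,ixkv] add [tzojc] -> 9 lines: qmqk awku ofoni cevx jzj imxob lhg tzojc idrtm

Answer: qmqk
awku
ofoni
cevx
jzj
imxob
lhg
tzojc
idrtm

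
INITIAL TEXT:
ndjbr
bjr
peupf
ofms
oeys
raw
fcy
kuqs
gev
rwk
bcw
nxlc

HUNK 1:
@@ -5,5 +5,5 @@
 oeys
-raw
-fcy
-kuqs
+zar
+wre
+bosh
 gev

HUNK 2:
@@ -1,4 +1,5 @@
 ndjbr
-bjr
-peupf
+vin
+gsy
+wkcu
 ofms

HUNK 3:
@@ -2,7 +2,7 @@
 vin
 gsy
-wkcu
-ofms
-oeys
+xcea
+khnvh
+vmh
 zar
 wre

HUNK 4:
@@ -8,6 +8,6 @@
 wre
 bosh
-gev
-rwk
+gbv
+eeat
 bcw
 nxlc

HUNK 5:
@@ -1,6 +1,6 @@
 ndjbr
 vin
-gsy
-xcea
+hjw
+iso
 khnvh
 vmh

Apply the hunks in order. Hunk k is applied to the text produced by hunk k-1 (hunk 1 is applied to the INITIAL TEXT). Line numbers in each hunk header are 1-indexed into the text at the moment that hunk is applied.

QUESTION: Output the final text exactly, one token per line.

Answer: ndjbr
vin
hjw
iso
khnvh
vmh
zar
wre
bosh
gbv
eeat
bcw
nxlc

Derivation:
Hunk 1: at line 5 remove [raw,fcy,kuqs] add [zar,wre,bosh] -> 12 lines: ndjbr bjr peupf ofms oeys zar wre bosh gev rwk bcw nxlc
Hunk 2: at line 1 remove [bjr,peupf] add [vin,gsy,wkcu] -> 13 lines: ndjbr vin gsy wkcu ofms oeys zar wre bosh gev rwk bcw nxlc
Hunk 3: at line 2 remove [wkcu,ofms,oeys] add [xcea,khnvh,vmh] -> 13 lines: ndjbr vin gsy xcea khnvh vmh zar wre bosh gev rwk bcw nxlc
Hunk 4: at line 8 remove [gev,rwk] add [gbv,eeat] -> 13 lines: ndjbr vin gsy xcea khnvh vmh zar wre bosh gbv eeat bcw nxlc
Hunk 5: at line 1 remove [gsy,xcea] add [hjw,iso] -> 13 lines: ndjbr vin hjw iso khnvh vmh zar wre bosh gbv eeat bcw nxlc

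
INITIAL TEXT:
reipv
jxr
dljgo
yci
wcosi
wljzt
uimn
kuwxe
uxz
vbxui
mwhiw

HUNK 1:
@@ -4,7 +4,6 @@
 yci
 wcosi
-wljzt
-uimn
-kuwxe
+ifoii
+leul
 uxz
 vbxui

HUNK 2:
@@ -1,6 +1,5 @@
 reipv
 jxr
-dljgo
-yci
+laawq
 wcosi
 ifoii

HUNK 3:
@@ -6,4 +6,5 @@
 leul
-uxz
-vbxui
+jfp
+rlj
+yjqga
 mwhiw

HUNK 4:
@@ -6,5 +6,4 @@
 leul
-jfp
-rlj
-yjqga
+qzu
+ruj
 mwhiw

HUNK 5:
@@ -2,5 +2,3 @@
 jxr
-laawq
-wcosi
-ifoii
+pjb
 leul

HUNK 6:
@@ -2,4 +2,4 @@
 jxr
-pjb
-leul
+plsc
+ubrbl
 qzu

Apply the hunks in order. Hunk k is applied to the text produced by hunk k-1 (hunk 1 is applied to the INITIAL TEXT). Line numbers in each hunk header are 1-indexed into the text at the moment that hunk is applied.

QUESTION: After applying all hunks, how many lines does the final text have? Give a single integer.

Hunk 1: at line 4 remove [wljzt,uimn,kuwxe] add [ifoii,leul] -> 10 lines: reipv jxr dljgo yci wcosi ifoii leul uxz vbxui mwhiw
Hunk 2: at line 1 remove [dljgo,yci] add [laawq] -> 9 lines: reipv jxr laawq wcosi ifoii leul uxz vbxui mwhiw
Hunk 3: at line 6 remove [uxz,vbxui] add [jfp,rlj,yjqga] -> 10 lines: reipv jxr laawq wcosi ifoii leul jfp rlj yjqga mwhiw
Hunk 4: at line 6 remove [jfp,rlj,yjqga] add [qzu,ruj] -> 9 lines: reipv jxr laawq wcosi ifoii leul qzu ruj mwhiw
Hunk 5: at line 2 remove [laawq,wcosi,ifoii] add [pjb] -> 7 lines: reipv jxr pjb leul qzu ruj mwhiw
Hunk 6: at line 2 remove [pjb,leul] add [plsc,ubrbl] -> 7 lines: reipv jxr plsc ubrbl qzu ruj mwhiw
Final line count: 7

Answer: 7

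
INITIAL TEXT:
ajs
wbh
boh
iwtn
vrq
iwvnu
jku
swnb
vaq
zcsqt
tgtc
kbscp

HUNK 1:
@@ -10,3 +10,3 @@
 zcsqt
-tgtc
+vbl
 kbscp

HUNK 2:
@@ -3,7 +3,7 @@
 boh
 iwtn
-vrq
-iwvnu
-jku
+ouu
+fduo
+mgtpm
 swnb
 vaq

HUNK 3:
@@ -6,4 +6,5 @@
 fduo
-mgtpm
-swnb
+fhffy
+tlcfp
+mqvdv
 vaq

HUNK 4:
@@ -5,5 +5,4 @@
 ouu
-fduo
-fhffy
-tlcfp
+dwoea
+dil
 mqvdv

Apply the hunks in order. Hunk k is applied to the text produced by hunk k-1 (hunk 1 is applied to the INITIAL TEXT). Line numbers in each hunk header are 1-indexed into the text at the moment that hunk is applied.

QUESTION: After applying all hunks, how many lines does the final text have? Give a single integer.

Answer: 12

Derivation:
Hunk 1: at line 10 remove [tgtc] add [vbl] -> 12 lines: ajs wbh boh iwtn vrq iwvnu jku swnb vaq zcsqt vbl kbscp
Hunk 2: at line 3 remove [vrq,iwvnu,jku] add [ouu,fduo,mgtpm] -> 12 lines: ajs wbh boh iwtn ouu fduo mgtpm swnb vaq zcsqt vbl kbscp
Hunk 3: at line 6 remove [mgtpm,swnb] add [fhffy,tlcfp,mqvdv] -> 13 lines: ajs wbh boh iwtn ouu fduo fhffy tlcfp mqvdv vaq zcsqt vbl kbscp
Hunk 4: at line 5 remove [fduo,fhffy,tlcfp] add [dwoea,dil] -> 12 lines: ajs wbh boh iwtn ouu dwoea dil mqvdv vaq zcsqt vbl kbscp
Final line count: 12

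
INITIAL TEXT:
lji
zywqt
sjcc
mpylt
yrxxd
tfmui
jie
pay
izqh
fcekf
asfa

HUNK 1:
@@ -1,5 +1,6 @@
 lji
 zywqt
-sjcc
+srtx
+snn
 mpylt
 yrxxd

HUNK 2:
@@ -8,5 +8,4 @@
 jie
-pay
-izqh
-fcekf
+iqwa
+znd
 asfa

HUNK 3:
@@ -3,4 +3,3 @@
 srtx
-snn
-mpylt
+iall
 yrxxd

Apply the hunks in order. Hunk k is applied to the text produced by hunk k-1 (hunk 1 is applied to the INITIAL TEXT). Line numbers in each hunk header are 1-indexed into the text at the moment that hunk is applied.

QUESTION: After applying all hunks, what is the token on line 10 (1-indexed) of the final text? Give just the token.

Answer: asfa

Derivation:
Hunk 1: at line 1 remove [sjcc] add [srtx,snn] -> 12 lines: lji zywqt srtx snn mpylt yrxxd tfmui jie pay izqh fcekf asfa
Hunk 2: at line 8 remove [pay,izqh,fcekf] add [iqwa,znd] -> 11 lines: lji zywqt srtx snn mpylt yrxxd tfmui jie iqwa znd asfa
Hunk 3: at line 3 remove [snn,mpylt] add [iall] -> 10 lines: lji zywqt srtx iall yrxxd tfmui jie iqwa znd asfa
Final line 10: asfa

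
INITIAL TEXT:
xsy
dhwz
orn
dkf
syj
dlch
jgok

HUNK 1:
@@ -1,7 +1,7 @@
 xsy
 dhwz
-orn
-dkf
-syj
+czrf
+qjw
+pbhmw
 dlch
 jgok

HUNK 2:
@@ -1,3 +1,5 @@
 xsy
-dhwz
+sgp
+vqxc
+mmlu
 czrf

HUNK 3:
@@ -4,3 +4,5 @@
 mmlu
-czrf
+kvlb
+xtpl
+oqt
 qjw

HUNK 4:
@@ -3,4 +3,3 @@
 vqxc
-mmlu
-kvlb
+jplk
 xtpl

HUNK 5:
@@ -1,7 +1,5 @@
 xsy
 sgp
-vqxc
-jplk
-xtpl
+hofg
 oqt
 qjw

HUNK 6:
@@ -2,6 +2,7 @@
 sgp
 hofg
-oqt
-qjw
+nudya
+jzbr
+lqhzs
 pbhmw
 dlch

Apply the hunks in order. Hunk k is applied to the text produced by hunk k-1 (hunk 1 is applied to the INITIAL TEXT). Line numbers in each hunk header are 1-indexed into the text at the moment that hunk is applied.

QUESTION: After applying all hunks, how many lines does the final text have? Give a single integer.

Answer: 9

Derivation:
Hunk 1: at line 1 remove [orn,dkf,syj] add [czrf,qjw,pbhmw] -> 7 lines: xsy dhwz czrf qjw pbhmw dlch jgok
Hunk 2: at line 1 remove [dhwz] add [sgp,vqxc,mmlu] -> 9 lines: xsy sgp vqxc mmlu czrf qjw pbhmw dlch jgok
Hunk 3: at line 4 remove [czrf] add [kvlb,xtpl,oqt] -> 11 lines: xsy sgp vqxc mmlu kvlb xtpl oqt qjw pbhmw dlch jgok
Hunk 4: at line 3 remove [mmlu,kvlb] add [jplk] -> 10 lines: xsy sgp vqxc jplk xtpl oqt qjw pbhmw dlch jgok
Hunk 5: at line 1 remove [vqxc,jplk,xtpl] add [hofg] -> 8 lines: xsy sgp hofg oqt qjw pbhmw dlch jgok
Hunk 6: at line 2 remove [oqt,qjw] add [nudya,jzbr,lqhzs] -> 9 lines: xsy sgp hofg nudya jzbr lqhzs pbhmw dlch jgok
Final line count: 9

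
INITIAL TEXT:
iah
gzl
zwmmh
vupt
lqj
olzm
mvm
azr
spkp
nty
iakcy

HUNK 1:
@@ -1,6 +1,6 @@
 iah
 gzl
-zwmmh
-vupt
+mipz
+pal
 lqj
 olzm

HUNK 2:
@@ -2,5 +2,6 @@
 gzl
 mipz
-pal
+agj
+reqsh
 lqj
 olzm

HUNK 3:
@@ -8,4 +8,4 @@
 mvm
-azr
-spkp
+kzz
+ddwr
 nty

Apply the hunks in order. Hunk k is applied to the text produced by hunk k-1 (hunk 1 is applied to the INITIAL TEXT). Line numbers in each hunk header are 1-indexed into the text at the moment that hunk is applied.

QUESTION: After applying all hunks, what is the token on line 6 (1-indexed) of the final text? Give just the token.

Answer: lqj

Derivation:
Hunk 1: at line 1 remove [zwmmh,vupt] add [mipz,pal] -> 11 lines: iah gzl mipz pal lqj olzm mvm azr spkp nty iakcy
Hunk 2: at line 2 remove [pal] add [agj,reqsh] -> 12 lines: iah gzl mipz agj reqsh lqj olzm mvm azr spkp nty iakcy
Hunk 3: at line 8 remove [azr,spkp] add [kzz,ddwr] -> 12 lines: iah gzl mipz agj reqsh lqj olzm mvm kzz ddwr nty iakcy
Final line 6: lqj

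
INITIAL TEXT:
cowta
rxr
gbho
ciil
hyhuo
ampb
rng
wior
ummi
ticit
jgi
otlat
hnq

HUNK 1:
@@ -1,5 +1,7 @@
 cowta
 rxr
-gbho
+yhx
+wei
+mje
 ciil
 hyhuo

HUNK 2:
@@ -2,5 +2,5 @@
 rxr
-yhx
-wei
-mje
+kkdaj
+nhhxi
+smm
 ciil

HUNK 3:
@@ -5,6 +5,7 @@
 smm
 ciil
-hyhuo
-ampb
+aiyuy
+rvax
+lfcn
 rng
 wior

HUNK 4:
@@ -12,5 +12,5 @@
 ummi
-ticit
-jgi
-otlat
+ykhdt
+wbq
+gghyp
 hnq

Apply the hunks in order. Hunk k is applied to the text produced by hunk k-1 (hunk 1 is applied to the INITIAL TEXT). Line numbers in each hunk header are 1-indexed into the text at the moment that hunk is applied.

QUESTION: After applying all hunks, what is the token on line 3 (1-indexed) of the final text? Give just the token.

Answer: kkdaj

Derivation:
Hunk 1: at line 1 remove [gbho] add [yhx,wei,mje] -> 15 lines: cowta rxr yhx wei mje ciil hyhuo ampb rng wior ummi ticit jgi otlat hnq
Hunk 2: at line 2 remove [yhx,wei,mje] add [kkdaj,nhhxi,smm] -> 15 lines: cowta rxr kkdaj nhhxi smm ciil hyhuo ampb rng wior ummi ticit jgi otlat hnq
Hunk 3: at line 5 remove [hyhuo,ampb] add [aiyuy,rvax,lfcn] -> 16 lines: cowta rxr kkdaj nhhxi smm ciil aiyuy rvax lfcn rng wior ummi ticit jgi otlat hnq
Hunk 4: at line 12 remove [ticit,jgi,otlat] add [ykhdt,wbq,gghyp] -> 16 lines: cowta rxr kkdaj nhhxi smm ciil aiyuy rvax lfcn rng wior ummi ykhdt wbq gghyp hnq
Final line 3: kkdaj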